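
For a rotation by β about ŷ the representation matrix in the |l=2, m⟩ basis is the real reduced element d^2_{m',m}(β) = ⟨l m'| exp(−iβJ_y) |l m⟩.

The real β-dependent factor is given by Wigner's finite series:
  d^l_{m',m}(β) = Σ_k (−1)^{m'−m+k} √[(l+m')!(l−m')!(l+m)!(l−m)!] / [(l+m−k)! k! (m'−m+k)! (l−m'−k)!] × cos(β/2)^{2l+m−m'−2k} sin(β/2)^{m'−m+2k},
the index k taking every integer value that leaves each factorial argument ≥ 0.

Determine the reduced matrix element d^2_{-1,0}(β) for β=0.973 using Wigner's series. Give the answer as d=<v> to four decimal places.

d^2_{-1,0}(β=0.973) via Wigner's sum:
Half-angle: c=0.883975, s=0.467535. N=√(1·6·2·2)=4.898979
k: max(0,(0)−(-1))=1 … min(2+(0),2−(-1))=2
  k=1: (−1)^0·4.8990/(2)·0.8840^3·0.4675^1 = +0.791059
  k=2: (−1)^1·4.8990/(2)·0.8840^1·0.4675^3 = -0.221288
d^2_{-1,0}(0.973) = +0.791059 -0.221288 = +0.569772

d=0.5698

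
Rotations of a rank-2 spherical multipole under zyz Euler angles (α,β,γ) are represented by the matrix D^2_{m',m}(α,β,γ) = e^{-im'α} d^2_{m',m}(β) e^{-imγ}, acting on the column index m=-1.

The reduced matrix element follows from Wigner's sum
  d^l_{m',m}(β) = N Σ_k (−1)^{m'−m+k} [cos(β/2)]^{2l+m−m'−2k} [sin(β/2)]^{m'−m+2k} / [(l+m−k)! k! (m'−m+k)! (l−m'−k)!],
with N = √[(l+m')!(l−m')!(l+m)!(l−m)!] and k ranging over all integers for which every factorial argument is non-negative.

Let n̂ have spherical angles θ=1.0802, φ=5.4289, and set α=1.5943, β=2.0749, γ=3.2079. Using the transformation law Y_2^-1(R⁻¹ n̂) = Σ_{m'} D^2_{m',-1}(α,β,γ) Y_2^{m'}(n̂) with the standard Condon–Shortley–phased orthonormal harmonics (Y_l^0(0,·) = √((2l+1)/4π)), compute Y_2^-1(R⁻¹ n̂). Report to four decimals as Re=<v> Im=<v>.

Need the full column D^2_{m',-1} for m'=−2..2 at α=1.5943, β=2.0749, γ=3.2079.
cos(β/2)=0.508418, sin(β/2)=0.861111
d^2_{-2,-1}: single k=1 term ⇒ +0.226335;  D = +0.224883+0.025592i
d^2_{-1,-1}: k∈[0..1] ⇒ +0.066816 -0.575017 = -0.508200;  D = -0.045581+0.506152i
d^2_{0,-1}: k∈[0..1] ⇒ -0.277202 +0.795194 = +0.517992;  D = -0.516853-0.034321i
d^2_{1,-1}: k∈[0..1] ⇒ +0.575017 -0.549839 = +0.025178;  D = -0.001077+0.025155i
d^2_{2,-1}: single k=0 term ⇒ -0.649273;  D = -0.649152-0.012530i
Y_2^{m'}(θ=1.0802,φ=5.4289) and Σ D·Y over m':
  (+0.2249+0.0256i)·(-0.0413+0.2977i)  (-0.0456+0.5062i)·(+0.2109+0.2421i)  (-0.5169-0.0343i)·(-0.1054+0.0000i)  (-0.0011+0.0252i)·(-0.2109+0.2421i)  (-0.6492-0.0125i)·(-0.0413-0.2977i)
Y_2^-1(R⁻¹ n̂) = -0.077401+0.353384i

Re=-0.0774 Im=0.3534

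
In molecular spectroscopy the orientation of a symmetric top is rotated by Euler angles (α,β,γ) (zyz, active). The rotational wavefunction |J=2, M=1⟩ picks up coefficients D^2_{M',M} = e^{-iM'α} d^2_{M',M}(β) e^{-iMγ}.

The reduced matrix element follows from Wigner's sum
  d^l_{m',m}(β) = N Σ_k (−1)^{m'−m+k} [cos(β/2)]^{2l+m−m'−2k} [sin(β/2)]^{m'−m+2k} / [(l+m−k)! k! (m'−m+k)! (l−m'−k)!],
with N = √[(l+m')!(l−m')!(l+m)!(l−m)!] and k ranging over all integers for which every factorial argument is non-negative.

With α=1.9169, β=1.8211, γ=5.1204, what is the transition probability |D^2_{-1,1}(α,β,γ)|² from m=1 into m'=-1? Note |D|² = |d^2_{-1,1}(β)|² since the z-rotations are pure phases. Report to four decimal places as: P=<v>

P=0.0991

D^2_{-1,1}(1.9169,1.8211,5.1204) = e^{-i·-1·1.9169}·d^2_{-1,1}(1.8211)·e^{-i·1·5.1204}. Compute d first:
Half-angle: c=0.613311, s=0.789841. N=√(1·6·6·1)=6.000000
Admissible k: 2..3 (factorial args all ≥0)
  k=2: (−1)^0·6.0000/(2)·0.6133^2·0.7898^2 = +0.703984
  k=3: (−1)^1·6.0000/(6)·0.6133^0·0.7898^4 = -0.389188
d^2_{-1,1}(1.8211) = +0.703984 -0.389188 = +0.314797
|D^2_{-1,1}|² = |d^2_{-1,1}(β)|² = (+0.314797)² = 0.099097 (the z-rotation phases have unit modulus)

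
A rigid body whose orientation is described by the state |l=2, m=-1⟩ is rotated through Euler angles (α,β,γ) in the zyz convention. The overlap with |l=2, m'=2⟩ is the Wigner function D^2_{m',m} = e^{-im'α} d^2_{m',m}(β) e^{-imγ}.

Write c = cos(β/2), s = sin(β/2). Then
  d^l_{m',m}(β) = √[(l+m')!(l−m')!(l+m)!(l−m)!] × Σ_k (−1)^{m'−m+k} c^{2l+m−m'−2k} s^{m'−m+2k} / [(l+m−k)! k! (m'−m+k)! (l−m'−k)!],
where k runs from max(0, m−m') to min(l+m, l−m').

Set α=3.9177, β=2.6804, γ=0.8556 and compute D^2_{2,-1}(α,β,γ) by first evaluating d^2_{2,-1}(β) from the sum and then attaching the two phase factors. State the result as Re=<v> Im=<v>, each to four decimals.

Split into d^2_{2,-1}(β=2.6804) × two z-phases.
With c≡cos(β/2)=0.228558 and s≡sin(β/2)=0.973530, N=[24·1·1·6]^{1/2}=12.000000
The bounds max(0,m−m')=0 and min(l+m,l−m')=0 give 1 term
  k=0: (−1)^3·12.0000/(6)·0.2286^1·0.9735^3 = -0.421769
d^2_{2,-1}(2.6804) = -0.421769
Attach z-rotation phases: D = e^{-i(2)(3.9177)}·(-0.421769)·e^{-i(-1)(0.8556)} = -0.323505+0.270618i

Re=-0.3235 Im=0.2706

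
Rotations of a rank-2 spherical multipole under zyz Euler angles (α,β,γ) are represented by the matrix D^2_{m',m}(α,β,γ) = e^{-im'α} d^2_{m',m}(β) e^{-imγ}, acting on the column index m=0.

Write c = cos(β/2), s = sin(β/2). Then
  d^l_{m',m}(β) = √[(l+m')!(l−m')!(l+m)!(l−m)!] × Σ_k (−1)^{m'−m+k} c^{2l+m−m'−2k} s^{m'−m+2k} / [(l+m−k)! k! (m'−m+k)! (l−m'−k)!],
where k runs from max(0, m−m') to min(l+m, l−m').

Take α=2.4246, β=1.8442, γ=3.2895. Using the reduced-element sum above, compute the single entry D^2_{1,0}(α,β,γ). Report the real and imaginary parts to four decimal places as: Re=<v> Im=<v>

D^2_{1,0}(2.4246,1.8442,3.2895) = e^{-i·1·2.4246}·d^2_{1,0}(1.8442)·e^{-i·0·3.2895}. Compute d first:
c=cos(1.8442/2)=0.604148, s=sin(1.8442/2)=0.796872; N=√[6·1·2·2]=4.898979
Admissible k: 0..1 (factorial args all ≥0)
  k=0: (−1)^1·4.8990/(2)·0.6041^3·0.7969^1 = -0.430422
  k=1: (−1)^2·4.8990/(2)·0.6041^1·0.7969^3 = +0.748833
d^2_{1,0}(1.8442) = -0.430422 +0.748833 = +0.318411
D = (-0.753785-0.657121i)·(+0.318411)·(+1.000000+0.000000i) = -0.240013-0.209234i

Re=-0.2400 Im=-0.2092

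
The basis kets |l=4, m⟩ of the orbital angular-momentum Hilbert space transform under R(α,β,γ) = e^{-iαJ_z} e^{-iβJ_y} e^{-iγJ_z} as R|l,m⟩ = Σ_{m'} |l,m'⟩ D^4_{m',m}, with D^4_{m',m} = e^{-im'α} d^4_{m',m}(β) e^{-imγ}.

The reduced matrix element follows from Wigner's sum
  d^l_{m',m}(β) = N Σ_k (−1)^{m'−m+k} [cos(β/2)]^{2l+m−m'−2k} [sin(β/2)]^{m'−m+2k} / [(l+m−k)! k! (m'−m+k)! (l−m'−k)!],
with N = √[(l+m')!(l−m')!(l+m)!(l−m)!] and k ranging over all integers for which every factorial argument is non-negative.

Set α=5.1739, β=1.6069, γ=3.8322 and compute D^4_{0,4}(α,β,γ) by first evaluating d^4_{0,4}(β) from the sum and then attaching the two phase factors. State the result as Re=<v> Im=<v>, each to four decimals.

Re=-0.4845 Im=-0.1930

Split into d^4_{0,4}(β=1.6069) × two z-phases.
c=cos(1.6069/2)=0.694228, s=sin(1.6069/2)=0.719755; N=√[24·24·40320·1]=4819.161753
Admissible k: 4..4 (factorial args all ≥0)
  k=4: (−1)^0·4819.1618/(576)·0.6942^4·0.7198^4 = +0.521551
d^4_{0,4}(1.6069) = +0.521551
Attach z-rotation phases: D = e^{-i(0)(5.1739)}·(+0.521551)·e^{-i(4)(3.8322)} = -0.484507-0.193049i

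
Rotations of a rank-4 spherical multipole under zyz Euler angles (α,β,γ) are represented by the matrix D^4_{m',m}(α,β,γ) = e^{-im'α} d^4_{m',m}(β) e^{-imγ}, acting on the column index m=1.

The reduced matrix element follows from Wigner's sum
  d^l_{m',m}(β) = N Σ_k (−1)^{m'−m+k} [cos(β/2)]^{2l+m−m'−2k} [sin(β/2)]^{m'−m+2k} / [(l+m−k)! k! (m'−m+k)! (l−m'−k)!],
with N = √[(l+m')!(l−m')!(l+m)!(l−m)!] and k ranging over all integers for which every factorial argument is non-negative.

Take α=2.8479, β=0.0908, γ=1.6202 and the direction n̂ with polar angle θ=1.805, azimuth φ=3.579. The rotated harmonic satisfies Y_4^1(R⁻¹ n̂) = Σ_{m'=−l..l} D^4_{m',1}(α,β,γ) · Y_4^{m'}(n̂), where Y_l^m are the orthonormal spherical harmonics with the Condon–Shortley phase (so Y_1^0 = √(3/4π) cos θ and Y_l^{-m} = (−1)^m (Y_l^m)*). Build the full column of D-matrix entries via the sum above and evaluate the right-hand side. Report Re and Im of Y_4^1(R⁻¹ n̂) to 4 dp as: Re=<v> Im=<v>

Re=-0.1345 Im=0.1700

Need the full column D^4_{m',1} for m'=−4..4 at α=2.8479, β=0.0908, γ=1.6202.
cos(β/2)=0.998970, sin(β/2)=0.045384
d^4_{-4,1}: single k=5 term ⇒ +0.000001;  D = -0.000001-0.000000i
d^4_{-3,1}: k∈[4..5] ⇒ +0.000056 -0.000000 = +0.000056;  D = +0.000045+0.000033i
d^4_{-2,1}: k∈[3..5] ⇒ +0.001315 -0.000004 +0.000000 = +0.001311;  D = -0.000780-0.001054i
d^4_{-1,1}: k∈[2..5] ⇒ +0.020470 -0.000127 +0.000000 -0.000000 = +0.020344;  D = +0.006844+0.019158i
d^4_{0,1}: k∈[1..4] ⇒ +0.201506 -0.002495 +0.000005 -0.000000 = +0.199016;  D = -0.009828-0.198773i
d^4_{1,1}: k∈[0..3] ⇒ +0.991786 -0.030706 +0.000127 -0.000000 = +0.961207;  D = -0.232484+0.932669i
d^4_{2,1}: k∈[0..2] ⇒ -0.191165 +0.001973 -0.000003 = -0.189195;  D = -0.096944+0.162470i
d^4_{3,1}: k∈[0..1] ⇒ +0.016248 -0.000056 = +0.016192;  D = -0.011967+0.010908i
d^4_{4,1}: single k=0 term ⇒ -0.000696;  D = -0.000628+0.000300i
Y_4^{m'}(θ=1.805,φ=3.579) and Σ D·Y over m':
  (-0.0000-0.0000i)·(-0.0705-0.3898i)  (+0.0000+0.0000i)·(+0.0684-0.2584i)  (-0.0008-0.0011i)·(-0.1264+0.1513i)  (+0.0068+0.0192i)·(-0.2537+0.1187i)  (-0.0098-0.1988i)·(+0.1572+0.0000i)  (-0.2325+0.9327i)·(+0.2537+0.1187i)  (-0.0969+0.1625i)·(-0.1264-0.1513i)  (-0.0120+0.0109i)·(-0.0684-0.2584i)  (-0.0006+0.0003i)·(-0.0705+0.3898i)
Y_4^1(R⁻¹ n̂) = -0.134535+0.169998i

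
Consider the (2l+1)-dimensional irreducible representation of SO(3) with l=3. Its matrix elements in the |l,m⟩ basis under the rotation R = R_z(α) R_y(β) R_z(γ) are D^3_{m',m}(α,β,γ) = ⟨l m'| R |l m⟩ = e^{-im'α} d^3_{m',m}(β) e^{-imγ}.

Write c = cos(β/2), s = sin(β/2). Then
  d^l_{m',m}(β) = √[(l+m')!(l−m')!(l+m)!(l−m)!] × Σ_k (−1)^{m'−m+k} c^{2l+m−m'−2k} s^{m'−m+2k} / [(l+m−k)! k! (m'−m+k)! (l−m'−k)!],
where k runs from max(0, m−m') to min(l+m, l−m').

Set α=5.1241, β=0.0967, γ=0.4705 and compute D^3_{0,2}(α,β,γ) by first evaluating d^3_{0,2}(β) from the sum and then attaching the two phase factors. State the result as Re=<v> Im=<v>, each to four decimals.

Re=0.0075 Im=-0.0103

Split into d^3_{0,2}(β=0.0967) × two z-phases.
With c≡cos(β/2)=0.998831 and s≡sin(β/2)=0.048331, N=[6·6·120·1]^{1/2}=65.726707
k∈{2,3} keeps every argument non-negative
  k=2: (−1)^0·65.7267/(12)·0.9988^4·0.0483^2 = +0.012735
  k=3: (−1)^1·65.7267/(12)·0.9988^2·0.0483^4 = -0.000030
d^3_{0,2}(0.0967) = +0.012735 -0.000030 = +0.012705
Phases: e^{-i·(0)·5.1241}=+1.000000+0.000000i, e^{-i·(2)·0.4705}=+0.588980-0.808147i ⇒ D=+0.007483-0.010267i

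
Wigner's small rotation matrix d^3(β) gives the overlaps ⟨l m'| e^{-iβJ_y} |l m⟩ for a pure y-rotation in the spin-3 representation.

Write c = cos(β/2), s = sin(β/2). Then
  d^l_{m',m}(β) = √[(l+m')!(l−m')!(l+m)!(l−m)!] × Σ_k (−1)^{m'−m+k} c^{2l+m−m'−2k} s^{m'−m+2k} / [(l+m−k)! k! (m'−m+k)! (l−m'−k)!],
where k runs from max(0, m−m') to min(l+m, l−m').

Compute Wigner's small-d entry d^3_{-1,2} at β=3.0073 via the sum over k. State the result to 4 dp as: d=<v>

d^3_{-1,2}(β=3.0073) via Wigner's sum:
Half-angle: c=0.067096, s=0.997747. N=√(2·24·120·1)=75.894664
k: max(0,(2)−(-1))=3 … min(3+(2),3−(-1))=4
  k=3: (−1)^0·75.8947/(12)·0.0671^3·0.9977^3 = +0.001897
  k=4: (−1)^1·75.8947/(24)·0.0671^1·0.9977^5 = -0.209796
d^3_{-1,2}(3.0073) = +0.001897 -0.209796 = -0.207898

d=-0.2079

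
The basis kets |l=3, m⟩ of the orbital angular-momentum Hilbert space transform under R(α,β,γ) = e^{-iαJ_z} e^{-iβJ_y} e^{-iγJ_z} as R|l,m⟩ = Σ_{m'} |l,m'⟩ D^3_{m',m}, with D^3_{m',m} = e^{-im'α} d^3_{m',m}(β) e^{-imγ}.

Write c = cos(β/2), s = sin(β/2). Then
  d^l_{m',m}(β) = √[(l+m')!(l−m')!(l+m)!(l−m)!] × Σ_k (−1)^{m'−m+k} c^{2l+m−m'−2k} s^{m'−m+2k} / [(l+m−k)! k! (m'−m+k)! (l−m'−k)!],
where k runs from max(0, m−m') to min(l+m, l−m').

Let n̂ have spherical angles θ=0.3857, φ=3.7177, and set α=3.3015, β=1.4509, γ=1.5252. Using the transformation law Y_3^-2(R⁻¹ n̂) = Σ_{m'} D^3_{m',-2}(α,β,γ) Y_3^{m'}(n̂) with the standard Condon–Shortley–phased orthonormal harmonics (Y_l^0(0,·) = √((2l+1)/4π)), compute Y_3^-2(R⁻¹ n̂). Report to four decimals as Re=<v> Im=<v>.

Need the full column D^3_{m',-2} for m'=−3..3 at α=3.3015, β=1.4509, γ=1.5252.
cos(β/2)=0.748201, sin(β/2)=0.663472
d^3_{-3,-2}: single k=1 term ⇒ +0.381057;  D = +0.352655+0.144355i
d^3_{-2,-2}: k∈[0..1] ⇒ +0.175432 -0.689745 = -0.514313;  D = +0.500930+0.116562i
d^3_{-1,-2}: k∈[0..1] ⇒ -0.491942 +0.773665 = +0.281723;  D = +0.281058+0.019343i
d^3_{0,-2}: k∈[0..1] ⇒ +0.755578 -0.594139 = +0.161439;  D = -0.160768+0.014702i
d^3_{1,-2}: k∈[0..1] ⇒ -0.773665 +0.304181 = -0.469484;  D = -0.454761+0.116653i
d^3_{2,-2}: k∈[0..1] ⇒ +0.542372 -0.085298 = +0.457075;  D = -0.419009+0.182616i
d^3_{3,-2}: single k=0 term ⇒ -0.235617;  D = -0.198250+0.127328i
Y_3^{m'}(θ=0.3857,φ=3.7177) and Σ D·Y over m':
  (+0.3527+0.1444i)·(+0.0035+0.0219i)  (+0.5009+0.1166i)·(+0.0545-0.1224i)  (+0.2811+0.0193i)·(-0.3357+0.2181i)  (-0.1608+0.0147i)·(+0.4468+0.0000i)  (-0.4548+0.1167i)·(+0.3357+0.2181i)  (-0.4190+0.1826i)·(+0.0545+0.1224i)  (-0.1983+0.1273i)·(-0.0035+0.0219i)
Y_3^-2(R⁻¹ n̂) = -0.356160-0.091544i

Re=-0.3562 Im=-0.0915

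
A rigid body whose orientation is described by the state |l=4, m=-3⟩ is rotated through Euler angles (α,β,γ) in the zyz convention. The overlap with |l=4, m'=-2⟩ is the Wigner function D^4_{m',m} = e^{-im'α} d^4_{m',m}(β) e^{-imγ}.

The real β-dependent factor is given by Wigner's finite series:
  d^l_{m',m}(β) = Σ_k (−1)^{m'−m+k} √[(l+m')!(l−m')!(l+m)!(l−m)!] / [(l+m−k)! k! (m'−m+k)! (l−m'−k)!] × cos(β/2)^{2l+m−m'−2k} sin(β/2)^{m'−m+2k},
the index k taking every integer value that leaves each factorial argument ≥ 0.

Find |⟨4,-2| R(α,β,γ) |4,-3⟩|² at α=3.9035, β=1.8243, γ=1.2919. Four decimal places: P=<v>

First d^4_{-2,-3}(β=1.8243), then the phase factors e^{-i(-2)α} and e^{-i(-3)γ}:
With c≡cos(β/2)=0.612047 and s≡sin(β/2)=0.790821, N=[2·720·1·5040]^{1/2}=2693.993318
k: max(0,(-3)−(-2))=0 … min(4+(-3),4−(-2))=1
  k=0: (−1)^1·2693.9933/(720)·0.6120^7·0.7908^1 = -0.095200
  k=1: (−1)^2·2693.9933/(240)·0.6120^5·0.7908^3 = +0.476809
d^4_{-2,-3}(1.8243) = -0.095200 +0.476809 = +0.381609
|D^4_{-2,-3}|² = |d^4_{-2,-3}(β)|² = (+0.381609)² = 0.145625 (the z-rotation phases have unit modulus)

P=0.1456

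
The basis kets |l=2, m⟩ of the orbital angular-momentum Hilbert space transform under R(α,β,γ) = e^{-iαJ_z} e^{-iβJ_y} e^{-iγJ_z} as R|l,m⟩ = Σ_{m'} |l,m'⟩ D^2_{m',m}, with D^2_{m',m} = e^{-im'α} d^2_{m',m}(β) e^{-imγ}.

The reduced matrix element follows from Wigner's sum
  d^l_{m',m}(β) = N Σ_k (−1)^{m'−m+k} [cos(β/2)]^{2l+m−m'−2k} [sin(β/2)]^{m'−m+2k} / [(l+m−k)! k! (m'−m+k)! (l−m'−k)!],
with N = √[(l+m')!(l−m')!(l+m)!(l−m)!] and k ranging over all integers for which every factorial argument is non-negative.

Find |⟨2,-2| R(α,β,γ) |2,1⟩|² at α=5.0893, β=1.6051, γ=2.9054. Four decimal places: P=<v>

D^2_{-2,1}(5.0893,1.6051,2.9054) = e^{-i·-2·5.0893}·d^2_{-2,1}(1.6051)·e^{-i·1·2.9054}. Compute d first:
Half-angle: c=0.694875, s=0.719130. N=√(1·24·6·1)=12.000000
k∈{3} keeps every argument non-negative
  k=3: (−1)^0·12.0000/(6)·0.6949^1·0.7191^3 = +0.516844
d^2_{-2,1}(1.6051) = +0.516844
|D^2_{-2,1}|² = |d^2_{-2,1}(β)|² = (+0.516844)² = 0.267128 (the z-rotation phases have unit modulus)

P=0.2671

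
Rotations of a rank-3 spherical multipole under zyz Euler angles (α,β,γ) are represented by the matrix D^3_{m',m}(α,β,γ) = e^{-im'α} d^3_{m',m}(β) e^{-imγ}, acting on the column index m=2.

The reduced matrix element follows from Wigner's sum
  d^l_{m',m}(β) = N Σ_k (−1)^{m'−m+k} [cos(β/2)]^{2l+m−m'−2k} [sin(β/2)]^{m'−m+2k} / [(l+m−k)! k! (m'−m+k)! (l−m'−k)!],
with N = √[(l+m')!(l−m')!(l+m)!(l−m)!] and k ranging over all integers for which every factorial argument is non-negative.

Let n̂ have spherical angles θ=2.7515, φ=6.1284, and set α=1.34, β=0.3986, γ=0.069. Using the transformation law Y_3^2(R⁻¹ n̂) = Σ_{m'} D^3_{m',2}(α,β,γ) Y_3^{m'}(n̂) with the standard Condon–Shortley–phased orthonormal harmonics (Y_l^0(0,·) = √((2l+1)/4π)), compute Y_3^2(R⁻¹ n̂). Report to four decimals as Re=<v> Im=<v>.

Need the full column D^3_{m',2} for m'=−3..3 at α=1.34, β=0.3986, γ=0.069.
cos(β/2)=0.980205, sin(β/2)=0.197983
d^3_{-3,2}: single k=5 term ⇒ +0.000730;  D = -0.000539-0.000493i
d^3_{-2,2}: k∈[4..5] ⇒ +0.007381 -0.000060 = +0.007321;  D = -0.006044+0.004131i
d^3_{-1,2}: k∈[3..4] ⇒ +0.046224 -0.000943 = +0.045281;  D = +0.016323+0.042236i
d^3_{0,2}: k∈[2..3] ⇒ +0.198192 -0.008086 = +0.190106;  D = +0.188299-0.026151i
d^3_{1,2}: k∈[1..2] ⇒ +0.566518 -0.046224 = +0.520294;  D = +0.048212-0.518056i
d^3_{2,2}: k∈[0..1] ⇒ +0.886957 -0.180924 = +0.706033;  D = -0.669390-0.224501i
d^3_{3,2}: single k=0 term ⇒ -0.438823;  D = +0.231007-0.373097i
Y_3^{m'}(θ=2.7515,φ=6.1284) and Σ D·Y over m':
  (-0.0005-0.0005i)·(+0.0205+0.0103i)  (-0.0060+0.0041i)·(-0.1302-0.0416i)  (+0.0163+0.0422i)·(+0.3979+0.0621i)  (+0.1883-0.0262i)·(-0.4407+0.0000i)  (+0.0482-0.5181i)·(-0.3979+0.0621i)  (-0.6694-0.2245i)·(-0.1302+0.0416i)  (+0.2310-0.3731i)·(-0.0205+0.0103i)
Y_3^2(R⁻¹ n̂) = +0.030407+0.249559i

Re=0.0304 Im=0.2496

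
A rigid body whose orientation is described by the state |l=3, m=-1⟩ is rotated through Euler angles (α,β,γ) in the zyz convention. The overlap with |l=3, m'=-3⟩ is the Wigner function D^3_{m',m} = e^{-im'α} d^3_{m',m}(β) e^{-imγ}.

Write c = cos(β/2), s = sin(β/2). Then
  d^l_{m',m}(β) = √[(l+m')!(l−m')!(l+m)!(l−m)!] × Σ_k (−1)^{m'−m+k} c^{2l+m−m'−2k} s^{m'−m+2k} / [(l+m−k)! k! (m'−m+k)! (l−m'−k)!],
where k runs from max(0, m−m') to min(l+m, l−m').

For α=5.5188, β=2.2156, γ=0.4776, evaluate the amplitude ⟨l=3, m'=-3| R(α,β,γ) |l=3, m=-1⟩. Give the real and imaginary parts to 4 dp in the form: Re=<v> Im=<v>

First d^3_{-3,-1}(β=2.2156), then the phase factors e^{-i(-3)α} and e^{-i(-1)γ}:
With c≡cos(β/2)=0.446631 and s≡sin(β/2)=0.894718, N=[1·720·2·24]^{1/2}=185.903201
Admissible k: 2..2 (factorial args all ≥0)
  k=2: (−1)^0·185.9032/(48)·0.4466^4·0.8947^2 = +0.123371
d^3_{-3,-1}(2.2156) = +0.123371
Attach z-rotation phases: D = e^{-i(-3)(5.5188)}·(+0.123371)·e^{-i(-1)(0.4776)} = -0.029896-0.119694i

Re=-0.0299 Im=-0.1197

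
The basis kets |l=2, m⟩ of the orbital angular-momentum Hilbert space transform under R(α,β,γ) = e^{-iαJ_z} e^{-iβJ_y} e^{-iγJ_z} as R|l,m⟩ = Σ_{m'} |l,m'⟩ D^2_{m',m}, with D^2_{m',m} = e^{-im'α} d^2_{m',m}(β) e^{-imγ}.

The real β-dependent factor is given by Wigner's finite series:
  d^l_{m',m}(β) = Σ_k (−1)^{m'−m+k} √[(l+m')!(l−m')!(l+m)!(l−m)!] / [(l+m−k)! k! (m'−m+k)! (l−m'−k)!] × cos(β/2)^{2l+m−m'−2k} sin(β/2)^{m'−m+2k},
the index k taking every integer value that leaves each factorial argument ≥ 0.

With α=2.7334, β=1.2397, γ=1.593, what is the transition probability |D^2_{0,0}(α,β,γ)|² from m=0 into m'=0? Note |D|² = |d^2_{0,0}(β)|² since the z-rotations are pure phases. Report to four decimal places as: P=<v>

Split into d^2_{0,0}(β=1.2397) × two z-phases.
c=cos(1.2397/2)=0.813966, s=sin(1.2397/2)=0.580913; N=√[2·2·2·2]=4.000000
k: max(0,(0)−(0))=0 … min(2+(0),2−(0))=2
  k=0: (−1)^0·4.0000/(4)·0.8140^4·0.5809^0 = +0.438959
  k=1: (−1)^1·4.0000/(1)·0.8140^2·0.5809^2 = -0.894323
  k=2: (−1)^2·4.0000/(4)·0.8140^0·0.5809^4 = +0.113879
d^2_{0,0}(1.2397) = +0.438959 -0.894323 +0.113879 = -0.341484
|D^2_{0,0}|² = |d^2_{0,0}(β)|² = (-0.341484)² = 0.116612 (the z-rotation phases have unit modulus)

P=0.1166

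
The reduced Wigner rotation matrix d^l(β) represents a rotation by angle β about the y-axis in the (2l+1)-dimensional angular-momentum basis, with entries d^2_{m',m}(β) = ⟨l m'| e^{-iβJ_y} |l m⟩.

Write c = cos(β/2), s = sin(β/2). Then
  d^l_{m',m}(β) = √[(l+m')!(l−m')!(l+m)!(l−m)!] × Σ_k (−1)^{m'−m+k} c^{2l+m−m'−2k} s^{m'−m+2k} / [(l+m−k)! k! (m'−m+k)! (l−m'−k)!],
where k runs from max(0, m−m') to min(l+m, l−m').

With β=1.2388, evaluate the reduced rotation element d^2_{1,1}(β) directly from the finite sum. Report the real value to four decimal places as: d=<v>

d=-0.2308

d^2_{1,1}(β=1.2388) via Wigner's sum:
c=cos(1.2388/2)=0.814227, s=sin(1.2388/2)=0.580547; N=√[6·1·6·1]=6.000000
Admissible k: 0..1 (factorial args all ≥0)
  k=0: (−1)^0·6.0000/(6)·0.8142^4·0.5805^0 = +0.439523
  k=1: (−1)^1·6.0000/(2)·0.8142^2·0.5805^2 = -0.670327
d^2_{1,1}(1.2388) = +0.439523 -0.670327 = -0.230803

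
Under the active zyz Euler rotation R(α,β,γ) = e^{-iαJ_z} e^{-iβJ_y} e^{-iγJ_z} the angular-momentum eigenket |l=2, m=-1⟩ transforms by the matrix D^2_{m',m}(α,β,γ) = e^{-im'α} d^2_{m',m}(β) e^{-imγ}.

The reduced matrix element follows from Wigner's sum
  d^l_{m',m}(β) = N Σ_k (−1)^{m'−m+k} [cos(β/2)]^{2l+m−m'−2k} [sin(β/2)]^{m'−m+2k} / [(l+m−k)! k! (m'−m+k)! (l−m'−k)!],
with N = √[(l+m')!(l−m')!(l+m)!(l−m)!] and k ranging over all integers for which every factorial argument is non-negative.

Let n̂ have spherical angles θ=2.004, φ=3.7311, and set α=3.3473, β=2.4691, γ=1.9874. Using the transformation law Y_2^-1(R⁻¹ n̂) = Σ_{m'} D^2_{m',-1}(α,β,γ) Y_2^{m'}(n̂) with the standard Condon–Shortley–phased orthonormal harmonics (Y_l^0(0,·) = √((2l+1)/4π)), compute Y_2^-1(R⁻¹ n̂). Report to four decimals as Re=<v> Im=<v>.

Re=0.3105 Im=-0.1485

Need the full column D^2_{m',-1} for m'=−2..2 at α=3.3473, β=2.4691, γ=1.9874.
cos(β/2)=0.329946, sin(β/2)=0.944000
d^2_{-2,-1}: single k=1 term ⇒ +0.067816;  D = -0.049953+0.045866i
d^2_{-1,-1}: k∈[0..1] ⇒ +0.011851 -0.291039 = -0.279187;  D = -0.162742+0.226849i
d^2_{0,-1}: k∈[0..1] ⇒ -0.083057 +0.679883 = +0.596826;  D = -0.241510+0.545779i
d^2_{1,-1}: k∈[0..1] ⇒ +0.291039 -0.794123 = -0.503084;  D = -0.105314+0.491938i
d^2_{2,-1}: single k=0 term ⇒ -0.555122;  D = +0.002881-0.555115i
Y_2^{m'}(θ=2.004,φ=3.7311) and Σ D·Y over m':
  (-0.0500+0.0459i)·(+0.1215-0.2941i)  (-0.1627+0.2268i)·(+0.2447-0.1636i)  (-0.2415+0.5458i)·(-0.1487+0.0000i)  (-0.1053+0.4919i)·(-0.2447-0.1636i)  (+0.0029-0.5551i)·(+0.1215+0.2941i)
Y_2^-1(R⁻¹ n̂) = +0.310502-0.148465i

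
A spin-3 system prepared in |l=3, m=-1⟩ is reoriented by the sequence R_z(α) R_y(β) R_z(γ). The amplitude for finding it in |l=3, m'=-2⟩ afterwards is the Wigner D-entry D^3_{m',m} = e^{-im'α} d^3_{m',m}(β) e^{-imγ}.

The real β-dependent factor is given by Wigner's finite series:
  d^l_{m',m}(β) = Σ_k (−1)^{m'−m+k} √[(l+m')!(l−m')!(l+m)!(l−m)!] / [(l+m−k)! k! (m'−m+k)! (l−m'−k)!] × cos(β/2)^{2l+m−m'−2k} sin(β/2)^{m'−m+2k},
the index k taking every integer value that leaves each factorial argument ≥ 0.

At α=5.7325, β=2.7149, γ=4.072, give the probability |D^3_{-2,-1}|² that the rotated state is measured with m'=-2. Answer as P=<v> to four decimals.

D^3_{-2,-1}(5.7325,2.7149,4.072) = e^{-i·-2·5.7325}·d^3_{-2,-1}(2.7149)·e^{-i·-1·4.072}. Compute d first:
Half-angle: c=0.211732, s=0.977328. N=√(1·120·2·24)=75.894664
Admissible k: 1..2 (factorial args all ≥0)
  k=1: (−1)^0·75.8947/(24)·0.2117^5·0.9773^1 = +0.001315
  k=2: (−1)^1·75.8947/(12)·0.2117^3·0.9773^3 = -0.056041
d^3_{-2,-1}(2.7149) = +0.001315 -0.056041 = -0.054726
|D^3_{-2,-1}|² = |d^3_{-2,-1}(β)|² = (-0.054726)² = 0.002995 (the z-rotation phases have unit modulus)

P=0.0030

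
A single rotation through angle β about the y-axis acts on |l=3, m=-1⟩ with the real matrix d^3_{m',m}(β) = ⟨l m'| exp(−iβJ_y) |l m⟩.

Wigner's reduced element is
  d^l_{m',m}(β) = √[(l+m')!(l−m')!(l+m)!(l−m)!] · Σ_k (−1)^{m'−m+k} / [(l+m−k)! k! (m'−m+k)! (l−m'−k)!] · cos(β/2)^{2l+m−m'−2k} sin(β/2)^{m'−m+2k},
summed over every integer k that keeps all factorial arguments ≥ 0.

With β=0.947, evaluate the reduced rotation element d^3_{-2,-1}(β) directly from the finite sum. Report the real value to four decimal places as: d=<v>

d=0.3824

d^3_{-2,-1}(β=0.947) via Wigner's sum:
c=cos(0.947/2)=0.889978, s=sin(0.947/2)=0.456004; N=√[1·120·2·24]=75.894664
Admissible k: 1..2 (factorial args all ≥0)
  k=1: (−1)^0·75.8947/(24)·0.8900^5·0.4560^1 = +0.805127
  k=2: (−1)^1·75.8947/(12)·0.8900^3·0.4560^3 = -0.422740
d^3_{-2,-1}(0.947) = +0.805127 -0.422740 = +0.382387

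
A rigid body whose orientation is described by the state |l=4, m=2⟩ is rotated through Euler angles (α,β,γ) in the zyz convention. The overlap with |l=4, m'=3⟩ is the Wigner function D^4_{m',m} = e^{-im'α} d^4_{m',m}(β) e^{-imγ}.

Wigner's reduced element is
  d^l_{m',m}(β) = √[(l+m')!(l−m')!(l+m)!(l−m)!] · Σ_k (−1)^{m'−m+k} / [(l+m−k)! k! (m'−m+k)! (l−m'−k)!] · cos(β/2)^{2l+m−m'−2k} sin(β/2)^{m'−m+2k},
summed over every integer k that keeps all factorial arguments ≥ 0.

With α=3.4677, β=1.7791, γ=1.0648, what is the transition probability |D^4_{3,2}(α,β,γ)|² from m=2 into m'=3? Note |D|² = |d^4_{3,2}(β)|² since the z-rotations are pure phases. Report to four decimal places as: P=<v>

P=0.1656

Split into d^4_{3,2}(β=1.7791) × two z-phases.
c=cos(1.7791/2)=0.629762, s=sin(1.7791/2)=0.776788; N=√[5040·1·720·2]=2693.993318
k: max(0,(2)−(3))=0 … min(4+(2),4−(3))=1
  k=0: (−1)^1·2693.9933/(720)·0.6298^7·0.7768^1 = -0.114183
  k=1: (−1)^2·2693.9933/(240)·0.6298^5·0.7768^3 = +0.521164
d^4_{3,2}(1.7791) = -0.114183 +0.521164 = +0.406982
|D^4_{3,2}|² = |d^4_{3,2}(β)|² = (+0.406982)² = 0.165634 (the z-rotation phases have unit modulus)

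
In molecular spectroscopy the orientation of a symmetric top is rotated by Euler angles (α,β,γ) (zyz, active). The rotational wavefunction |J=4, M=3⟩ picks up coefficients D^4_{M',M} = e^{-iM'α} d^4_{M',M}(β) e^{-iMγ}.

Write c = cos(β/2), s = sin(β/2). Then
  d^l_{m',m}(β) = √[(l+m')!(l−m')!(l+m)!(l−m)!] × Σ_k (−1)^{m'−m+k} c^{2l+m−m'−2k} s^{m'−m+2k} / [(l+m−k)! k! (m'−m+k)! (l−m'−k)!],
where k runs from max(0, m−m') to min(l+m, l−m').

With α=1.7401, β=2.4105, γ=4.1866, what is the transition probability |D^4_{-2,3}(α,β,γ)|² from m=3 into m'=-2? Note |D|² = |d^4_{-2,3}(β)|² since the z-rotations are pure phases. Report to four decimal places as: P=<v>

D^4_{-2,3}(1.7401,2.4105,4.1866) = e^{-i·-2·1.7401}·d^4_{-2,3}(2.4105)·e^{-i·3·4.1866}. Compute d first:
c=cos(2.4105/2)=0.357460, s=sin(2.4105/2)=0.933929; N=√[2·720·5040·1]=2693.993318
k: max(0,(3)−(-2))=5 … min(4+(3),4−(-2))=6
  k=5: (−1)^0·2693.9933/(240)·0.3575^3·0.9339^5 = +0.364279
  k=6: (−1)^1·2693.9933/(720)·0.3575^1·0.9339^7 = -0.828871
d^4_{-2,3}(2.4105) = +0.364279 -0.828871 = -0.464591
|D^4_{-2,3}|² = |d^4_{-2,3}(β)|² = (-0.464591)² = 0.215845 (the z-rotation phases have unit modulus)

P=0.2158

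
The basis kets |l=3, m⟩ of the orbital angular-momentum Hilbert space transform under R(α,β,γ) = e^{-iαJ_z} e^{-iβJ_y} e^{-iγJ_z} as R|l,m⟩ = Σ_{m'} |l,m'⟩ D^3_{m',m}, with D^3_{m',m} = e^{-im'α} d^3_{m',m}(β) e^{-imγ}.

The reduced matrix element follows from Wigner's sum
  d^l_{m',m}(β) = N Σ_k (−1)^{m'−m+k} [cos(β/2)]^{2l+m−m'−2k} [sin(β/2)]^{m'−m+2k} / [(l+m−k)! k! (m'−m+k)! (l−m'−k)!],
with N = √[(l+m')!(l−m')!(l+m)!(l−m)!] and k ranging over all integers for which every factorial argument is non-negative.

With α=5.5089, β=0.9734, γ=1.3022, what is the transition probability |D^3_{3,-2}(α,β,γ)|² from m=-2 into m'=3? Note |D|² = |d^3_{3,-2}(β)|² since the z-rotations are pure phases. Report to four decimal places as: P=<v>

First d^3_{3,-2}(β=0.9734), then the phase factors e^{-i(3)α} and e^{-i(-2)γ}:
c=cos(0.9734/2)=0.883881, s=sin(0.9734/2)=0.467712; N=√[720·1·1·120]=293.938769
The bounds max(0,m−m')=0 and min(l+m,l−m')=0 give 1 term
  k=0: (−1)^5·293.9388/(120)·0.8839^1·0.4677^5 = -0.048457
d^3_{3,-2}(0.9734) = -0.048457
|D^3_{3,-2}|² = |d^3_{3,-2}(β)|² = (-0.048457)² = 0.002348 (the z-rotation phases have unit modulus)

P=0.0023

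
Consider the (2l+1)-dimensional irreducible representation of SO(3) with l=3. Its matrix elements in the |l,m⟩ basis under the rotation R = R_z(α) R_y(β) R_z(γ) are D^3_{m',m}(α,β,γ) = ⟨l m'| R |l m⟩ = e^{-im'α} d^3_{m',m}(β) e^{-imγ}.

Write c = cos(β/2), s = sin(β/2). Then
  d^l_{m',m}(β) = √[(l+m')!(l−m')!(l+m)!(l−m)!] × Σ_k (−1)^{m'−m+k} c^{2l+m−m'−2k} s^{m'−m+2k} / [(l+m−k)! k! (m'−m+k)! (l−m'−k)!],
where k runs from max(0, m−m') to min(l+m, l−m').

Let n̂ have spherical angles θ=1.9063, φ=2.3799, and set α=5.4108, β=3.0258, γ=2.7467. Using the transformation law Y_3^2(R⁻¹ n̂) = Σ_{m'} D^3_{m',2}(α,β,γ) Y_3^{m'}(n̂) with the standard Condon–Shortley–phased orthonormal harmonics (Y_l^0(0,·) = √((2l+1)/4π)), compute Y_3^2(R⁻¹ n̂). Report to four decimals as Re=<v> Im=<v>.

Need the full column D^3_{m',2} for m'=−3..3 at α=5.4108, β=3.0258, γ=2.7467.
cos(β/2)=0.057864, sin(β/2)=0.998324
d^3_{-3,2}: single k=5 term ⇒ +0.140554;  D = -0.035668-0.135953i
d^3_{-2,2}: k∈[4..5] ⇒ +0.016629 -0.989989 = -0.973360;  D = -0.562233+0.794559i
d^3_{-1,2}: k∈[3..4] ⇒ +0.001219 -0.181454 = -0.180235;  D = -0.179620+0.014870i
d^3_{0,2}: k∈[2..3] ⇒ +0.000061 -0.018216 = -0.018155;  D = -0.012781-0.012894i
d^3_{1,2}: k∈[1..2] ⇒ +0.000002 -0.001219 = -0.001217;  D = +0.000111-0.001212i
d^3_{2,2}: k∈[0..1] ⇒ +0.000000 -0.000056 = -0.000056;  D = +0.000046-0.000032i
d^3_{3,2}: single k=0 term ⇒ -0.000002;  D = +0.000002+0.000000i
Y_3^{m'}(θ=1.9063,φ=2.3799) and Σ D·Y over m':
  (-0.0357-0.1360i)·(+0.2301-0.2654i)  (-0.5622+0.7946i)·(-0.0142-0.2997i)  (-0.1796+0.0149i)·(+0.1011+0.0965i)  (-0.0128-0.0129i)·(+0.3020+0.0000i)  (+0.0001-0.0012i)·(-0.1011+0.0965i)  (+0.0000-0.0000i)·(-0.0142+0.2997i)  (+0.0000+0.0000i)·(-0.2301-0.2654i)
Y_3^2(R⁻¹ n̂) = +0.178465+0.115803i

Re=0.1785 Im=0.1158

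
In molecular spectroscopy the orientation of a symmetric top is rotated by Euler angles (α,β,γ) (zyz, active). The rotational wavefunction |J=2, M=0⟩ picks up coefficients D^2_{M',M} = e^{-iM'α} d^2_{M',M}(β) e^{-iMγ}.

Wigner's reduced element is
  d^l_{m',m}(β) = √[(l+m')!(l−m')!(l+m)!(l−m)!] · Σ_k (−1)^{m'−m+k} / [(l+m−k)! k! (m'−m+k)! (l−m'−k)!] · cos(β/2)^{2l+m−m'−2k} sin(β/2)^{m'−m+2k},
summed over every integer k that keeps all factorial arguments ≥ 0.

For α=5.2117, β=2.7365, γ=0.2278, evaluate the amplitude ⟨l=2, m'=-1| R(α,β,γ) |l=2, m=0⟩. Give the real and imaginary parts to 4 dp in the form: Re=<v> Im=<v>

Split into d^2_{-1,0}(β=2.7365) × two z-phases.
c=cos(2.7365/2)=0.201164, s=sin(2.7365/2)=0.979558; N=√[1·6·2·2]=4.898979
k: max(0,(0)−(-1))=1 … min(2+(0),2−(-1))=2
  k=1: (−1)^0·4.8990/(2)·0.2012^3·0.9796^1 = +0.019533
  k=2: (−1)^1·4.8990/(2)·0.2012^1·0.9796^3 = -0.463144
d^2_{-1,0}(2.7365) = +0.019533 -0.463144 = -0.443612
Phases: e^{-i·(-1)·5.2117}=+0.478821-0.877913i, e^{-i·(0)·0.2278}=+1.000000+0.000000i ⇒ D=-0.212411+0.389452i

Re=-0.2124 Im=0.3895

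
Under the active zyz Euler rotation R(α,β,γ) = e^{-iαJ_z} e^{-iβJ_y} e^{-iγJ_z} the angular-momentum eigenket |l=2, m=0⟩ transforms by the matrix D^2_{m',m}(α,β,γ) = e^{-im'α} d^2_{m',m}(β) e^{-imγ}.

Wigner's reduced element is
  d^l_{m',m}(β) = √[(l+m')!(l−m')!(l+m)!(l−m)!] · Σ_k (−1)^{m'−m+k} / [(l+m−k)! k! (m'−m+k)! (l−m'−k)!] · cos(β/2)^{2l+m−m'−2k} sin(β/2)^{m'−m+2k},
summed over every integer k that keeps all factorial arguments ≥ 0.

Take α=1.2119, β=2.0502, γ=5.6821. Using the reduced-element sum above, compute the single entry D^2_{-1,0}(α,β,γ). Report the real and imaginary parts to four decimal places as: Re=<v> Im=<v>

First d^2_{-1,0}(β=2.0502), then the phase factors e^{-i(-1)α} and e^{-i(0)γ}:
c=cos(2.0502/2)=0.519013, s=sin(2.0502/2)=0.854766; N=√[1·6·2·2]=4.898979
The bounds max(0,m−m')=1 and min(l+m,l−m')=2 give 2 terms
  k=1: (−1)^0·4.8990/(2)·0.5190^3·0.8548^1 = +0.292724
  k=2: (−1)^1·4.8990/(2)·0.5190^1·0.8548^3 = -0.793955
d^2_{-1,0}(2.0502) = +0.292724 -0.793955 = -0.501231
D = (+0.351241+0.936285i)·(-0.501231)·(+1.000000+0.000000i) = -0.176053-0.469295i

Re=-0.1761 Im=-0.4693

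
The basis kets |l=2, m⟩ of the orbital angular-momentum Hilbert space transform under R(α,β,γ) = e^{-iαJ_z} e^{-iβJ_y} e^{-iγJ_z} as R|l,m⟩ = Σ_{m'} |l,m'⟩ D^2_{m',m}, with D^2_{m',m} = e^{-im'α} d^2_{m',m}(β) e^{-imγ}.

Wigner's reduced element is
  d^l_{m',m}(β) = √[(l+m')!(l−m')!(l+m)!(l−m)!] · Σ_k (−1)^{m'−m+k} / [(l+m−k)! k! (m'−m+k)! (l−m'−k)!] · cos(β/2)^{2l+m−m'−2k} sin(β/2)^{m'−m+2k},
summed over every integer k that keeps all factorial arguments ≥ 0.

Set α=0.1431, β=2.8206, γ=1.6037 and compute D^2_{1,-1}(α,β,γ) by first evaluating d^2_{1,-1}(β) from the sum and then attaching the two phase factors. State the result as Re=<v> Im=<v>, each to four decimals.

Re=-0.0962 Im=-0.8696

Split into d^2_{1,-1}(β=2.8206) × two z-phases.
c=cos(2.8206/2)=0.159808, s=sin(2.8206/2)=0.987148; N=√[6·1·1·6]=6.000000
k∈{0,1} keeps every argument non-negative
  k=0: (−1)^2·6.0000/(2)·0.1598^2·0.9871^2 = +0.074659
  k=1: (−1)^3·6.0000/(6)·0.1598^0·0.9871^4 = -0.949575
d^2_{1,-1}(2.8206) = +0.074659 -0.949575 = -0.874916
Phases: e^{-i·(1)·0.1431}=+0.989779-0.142612i, e^{-i·(-1)·1.6037}=-0.032898+0.999459i ⇒ D=-0.096217-0.869609i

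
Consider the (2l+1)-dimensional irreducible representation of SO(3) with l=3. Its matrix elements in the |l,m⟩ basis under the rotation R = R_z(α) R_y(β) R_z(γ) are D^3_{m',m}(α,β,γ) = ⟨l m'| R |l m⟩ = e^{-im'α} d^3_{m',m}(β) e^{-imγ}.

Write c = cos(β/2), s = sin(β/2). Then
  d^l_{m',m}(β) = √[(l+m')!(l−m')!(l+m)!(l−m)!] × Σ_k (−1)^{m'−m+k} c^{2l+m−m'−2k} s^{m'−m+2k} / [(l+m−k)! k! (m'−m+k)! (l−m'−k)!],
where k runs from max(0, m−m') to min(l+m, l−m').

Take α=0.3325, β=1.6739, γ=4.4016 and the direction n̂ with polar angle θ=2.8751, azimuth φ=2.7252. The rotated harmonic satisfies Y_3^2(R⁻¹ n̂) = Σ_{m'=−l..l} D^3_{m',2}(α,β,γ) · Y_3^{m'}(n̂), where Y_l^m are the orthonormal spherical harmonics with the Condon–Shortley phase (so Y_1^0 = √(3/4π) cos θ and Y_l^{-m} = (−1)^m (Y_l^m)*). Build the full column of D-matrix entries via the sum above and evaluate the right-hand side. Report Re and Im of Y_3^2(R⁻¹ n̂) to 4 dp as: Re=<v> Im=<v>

Need the full column D^3_{m',2} for m'=−3..3 at α=0.3325, β=1.6739, γ=4.4016.
cos(β/2)=0.669731, sin(β/2)=0.742604
d^3_{-3,2}: single k=5 term ⇒ +0.370478;  D = +0.017880-0.370046i
d^3_{-2,2}: k∈[4..5] ⇒ +0.682024 -0.167704 = +0.514320;  D = -0.144219-0.493686i
d^3_{-1,2}: k∈[3..4] ⇒ +0.778041 -0.478285 = +0.299757;  D = -0.173368-0.244536i
d^3_{0,2}: k∈[2..3] ⇒ +0.607682 -0.747120 = -0.139438;  D = +0.113357+0.081197i
d^3_{1,2}: k∈[1..2] ⇒ +0.316416 -0.778041 = -0.461625;  D = +0.442471+0.131595i
d^3_{2,2}: k∈[0..1] ⇒ +0.090241 -0.554735 = -0.464495;  D = +0.464057-0.020163i
d^3_{3,2}: single k=0 term ⇒ -0.245095;  D = +0.227980-0.089982i
Y_3^{m'}(θ=2.8751,φ=2.7252) and Σ D·Y over m':
  (+0.0179-0.3700i)·(-0.0024-0.0072i)  (-0.1442-0.4937i)·(-0.0460-0.0506i)  (-0.1734-0.2445i)·(-0.2844-0.1258i)  (+0.1134+0.0812i)·(-0.5952+0.0000i)  (+0.4425+0.1316i)·(+0.2844-0.1258i)  (+0.4641-0.0202i)·(-0.0460+0.0506i)  (+0.2280-0.0900i)·(+0.0024-0.0072i)
Y_3^2(R⁻¹ n̂) = +0.051961+0.078094i

Re=0.0520 Im=0.0781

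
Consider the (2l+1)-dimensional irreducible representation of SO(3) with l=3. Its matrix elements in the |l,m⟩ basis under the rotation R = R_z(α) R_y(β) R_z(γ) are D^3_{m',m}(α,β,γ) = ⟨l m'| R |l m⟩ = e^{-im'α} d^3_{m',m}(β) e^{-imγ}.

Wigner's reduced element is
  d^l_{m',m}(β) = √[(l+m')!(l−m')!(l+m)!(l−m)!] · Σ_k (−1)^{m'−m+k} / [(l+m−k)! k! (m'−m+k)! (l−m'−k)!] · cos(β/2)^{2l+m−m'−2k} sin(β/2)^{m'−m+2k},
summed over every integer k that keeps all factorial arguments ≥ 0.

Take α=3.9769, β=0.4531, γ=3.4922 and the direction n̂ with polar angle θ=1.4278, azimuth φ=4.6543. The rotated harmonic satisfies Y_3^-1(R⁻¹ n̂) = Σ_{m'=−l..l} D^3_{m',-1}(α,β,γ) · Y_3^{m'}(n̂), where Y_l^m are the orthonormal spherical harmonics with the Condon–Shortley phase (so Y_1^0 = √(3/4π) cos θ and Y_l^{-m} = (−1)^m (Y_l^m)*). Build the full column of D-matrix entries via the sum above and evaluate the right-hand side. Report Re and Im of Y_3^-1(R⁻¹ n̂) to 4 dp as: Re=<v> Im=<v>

Need the full column D^3_{m',-1} for m'=−3..3 at α=3.9769, β=0.4531, γ=3.4922.
cos(β/2)=0.974447, sin(β/2)=0.224617
d^3_{-3,-1}: single k=2 term ⇒ +0.176183;  D = -0.169073+0.049546i
d^3_{-2,-1}: k∈[1..2] ⇒ +0.624071 -0.066318 = +0.557753;  D = +0.242817-0.502124i
d^3_{-1,-1}: k∈[0..2] ⇒ +0.856150 -0.363922 +0.014502 = +0.506730;  D = +0.190251+0.469659i
d^3_{0,-1}: k∈[0..2] ⇒ -0.683636 +0.108972 -0.001930 = -0.576594;  D = +0.541516+0.198042i
d^3_{1,-1}: k∈[0..2] ⇒ +0.272942 -0.019336 +0.000128 = +0.253734;  D = +0.224507-0.118225i
d^3_{2,-1}: k∈[0..1] ⇒ -0.066318 +0.001762 = -0.064556;  D = +0.016021-0.062537i
d^3_{3,-1}: single k=0 term ⇒ +0.009361;  D = -0.005166-0.007807i
Y_3^{m'}(θ=1.4278,φ=4.6543) and Σ D·Y over m':
  (-0.1691+0.0495i)·(+0.0701-0.3985i)  (+0.2428-0.5021i)·(-0.1417-0.0165i)  (+0.1903+0.4697i)·(+0.0167-0.2869i)  (+0.5415+0.1980i)·(-0.1541+0.0000i)  (+0.2245-0.1182i)·(-0.0167-0.2869i)  (+0.0160-0.0625i)·(-0.1417+0.0165i)  (-0.0052-0.0078i)·(-0.0701-0.3985i)
Y_3^-1(R⁻¹ n̂) = -0.022032+0.010005i

Re=-0.0220 Im=0.0100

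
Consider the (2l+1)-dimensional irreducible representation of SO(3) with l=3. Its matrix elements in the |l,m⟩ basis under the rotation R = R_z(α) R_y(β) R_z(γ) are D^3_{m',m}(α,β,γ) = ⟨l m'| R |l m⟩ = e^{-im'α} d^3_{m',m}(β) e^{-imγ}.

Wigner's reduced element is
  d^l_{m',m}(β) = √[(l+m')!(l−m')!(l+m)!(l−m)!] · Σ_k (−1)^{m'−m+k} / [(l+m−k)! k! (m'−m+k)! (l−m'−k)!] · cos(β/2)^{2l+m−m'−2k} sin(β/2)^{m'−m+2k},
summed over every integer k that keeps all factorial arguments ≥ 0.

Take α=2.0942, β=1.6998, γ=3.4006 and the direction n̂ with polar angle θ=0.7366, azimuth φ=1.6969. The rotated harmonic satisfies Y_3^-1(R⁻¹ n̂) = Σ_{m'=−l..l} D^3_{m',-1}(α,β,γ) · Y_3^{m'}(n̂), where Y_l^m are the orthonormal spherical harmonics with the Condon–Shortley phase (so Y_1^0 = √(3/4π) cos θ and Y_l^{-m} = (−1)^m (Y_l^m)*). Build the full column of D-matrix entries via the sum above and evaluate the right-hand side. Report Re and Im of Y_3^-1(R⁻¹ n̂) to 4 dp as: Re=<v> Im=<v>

Re=0.0957 Im=-0.0048

Need the full column D^3_{m',-1} for m'=−3..3 at α=2.0942, β=1.6998, γ=3.4006.
cos(β/2)=0.660058, sin(β/2)=0.751214
d^3_{-3,-1}: single k=2 term ⇒ +0.414861;  D = -0.401085-0.106020i
d^3_{-2,-1}: k∈[1..2] ⇒ +0.297629 -0.771025 = -0.473396;  D = -0.123978-0.456873i
d^3_{-1,-1}: k∈[0..2] ⇒ +0.082698 -0.856933 +0.832475 = +0.058240;  D = +0.041059-0.041305i
d^3_{0,-1}: k∈[0..2] ⇒ -0.326036 +1.266924 -0.547006 = +0.393881;  D = -0.380743-0.100881i
d^3_{1,-1}: k∈[0..2] ⇒ +0.642700 -1.109967 +0.179715 = -0.287553;  D = -0.075145-0.277560i
d^3_{2,-1}: k∈[0..1] ⇒ -0.771025 +0.499346 = -0.271679;  D = -0.191644+0.192567i
d^3_{3,-1}: single k=0 term ⇒ +0.537361;  D = -0.519356-0.137933i
Y_3^{m'}(θ=0.7366,φ=1.6969) and Σ D·Y over m':
  (-0.4011-0.1060i)·(+0.0467+0.1175i)  (-0.1240-0.4569i)·(-0.3308+0.0853i)  (+0.0411-0.0413i)·(-0.0476-0.3755i)  (-0.3807-0.1009i)·(-0.0709+0.0000i)  (-0.0751-0.2776i)·(+0.0476-0.3755i)  (-0.1916+0.1926i)·(-0.3308-0.0853i)  (-0.5194-0.1379i)·(-0.0467+0.1175i)
Y_3^-1(R⁻¹ n̂) = +0.095691-0.004786i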